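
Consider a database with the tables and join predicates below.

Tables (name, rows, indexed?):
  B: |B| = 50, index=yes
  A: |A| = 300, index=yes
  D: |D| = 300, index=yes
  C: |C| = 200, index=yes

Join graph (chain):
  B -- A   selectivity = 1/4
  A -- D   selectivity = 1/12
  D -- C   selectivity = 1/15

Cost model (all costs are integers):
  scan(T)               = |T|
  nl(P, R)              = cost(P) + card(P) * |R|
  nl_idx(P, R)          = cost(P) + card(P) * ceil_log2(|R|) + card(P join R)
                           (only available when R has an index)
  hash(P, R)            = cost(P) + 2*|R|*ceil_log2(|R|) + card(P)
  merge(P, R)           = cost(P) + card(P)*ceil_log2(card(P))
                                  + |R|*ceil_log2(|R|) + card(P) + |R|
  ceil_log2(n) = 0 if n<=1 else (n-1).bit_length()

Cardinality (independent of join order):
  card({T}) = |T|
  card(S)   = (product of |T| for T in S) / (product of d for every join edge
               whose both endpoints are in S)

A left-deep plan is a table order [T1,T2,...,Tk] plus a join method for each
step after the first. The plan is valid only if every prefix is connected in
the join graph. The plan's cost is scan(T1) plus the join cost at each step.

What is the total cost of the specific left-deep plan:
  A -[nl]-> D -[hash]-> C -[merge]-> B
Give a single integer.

step 1: scan A: cost=300, card=300
step 2: join D via nl
    card(P join D) = 300*300/(12) = 7500
    cost = 300 + 300*300 = 90300
step 3: join C via hash
    card(P join C) = 7500*200/(15) = 100000
    cost = 90300 + 2*200*8 + 7500 = 101000
step 4: join B via merge
    card(P join B) = 100000*50/(4) = 1250000
    cost = 101000 + 100000*17 + 50*6 + 100000 + 50 = 1901350

1901350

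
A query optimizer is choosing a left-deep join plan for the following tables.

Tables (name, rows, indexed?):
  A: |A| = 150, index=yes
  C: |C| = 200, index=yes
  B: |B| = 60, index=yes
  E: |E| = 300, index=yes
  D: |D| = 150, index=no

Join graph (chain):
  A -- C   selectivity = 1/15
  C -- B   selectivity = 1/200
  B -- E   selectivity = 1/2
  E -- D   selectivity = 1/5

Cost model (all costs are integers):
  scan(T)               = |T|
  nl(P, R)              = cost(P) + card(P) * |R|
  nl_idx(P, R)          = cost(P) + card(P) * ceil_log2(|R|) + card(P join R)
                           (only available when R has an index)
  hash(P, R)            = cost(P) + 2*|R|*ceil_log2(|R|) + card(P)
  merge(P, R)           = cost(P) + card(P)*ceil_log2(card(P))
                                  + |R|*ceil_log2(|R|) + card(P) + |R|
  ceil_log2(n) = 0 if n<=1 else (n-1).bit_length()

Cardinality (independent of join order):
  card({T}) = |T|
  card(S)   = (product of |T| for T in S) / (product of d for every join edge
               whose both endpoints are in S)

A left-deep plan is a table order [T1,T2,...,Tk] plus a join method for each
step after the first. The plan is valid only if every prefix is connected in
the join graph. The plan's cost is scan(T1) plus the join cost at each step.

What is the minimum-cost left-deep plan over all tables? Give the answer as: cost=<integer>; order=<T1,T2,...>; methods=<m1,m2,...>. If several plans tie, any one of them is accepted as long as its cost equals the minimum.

Selinger DP (subsets sized 1..n):
  {A}: scan cost=150, card=150
  {C}: scan cost=200, card=200
  {B}: scan cost=60, card=60
  {E}: scan cost=300, card=300
  {D}: scan cost=150, card=150
  {AC}: card=2000; try (A,hash)→2800, (C,merge)→3300, (C,nl_idx)→3350, (A,merge)→3350, (C,hash)→3500, (A,nl_idx)→3800 …(+2); best=2800 via (A,hash)
  {BC}: card=60; try (C,nl_idx)→600, (B,hash)→1120, (B,nl_idx)→1460, (C,merge)→2280, (B,merge)→2420, (C,hash)→3320 …(+2); best=600 via (C,nl_idx)
  {BE}: card=9000; try (B,hash)→1320, (E,merge)→3480, (B,merge)→3720, (E,hash)→5520, (E,nl_idx)→9600, (B,nl_idx)→11100 …(+2); best=1320 via (B,hash)
  {DE}: card=9000; try (D,hash)→3000, (E,merge)→4500, (D,merge)→4650, (E,hash)→5700, (E,nl_idx)→10500, (E,nl)→45150 …(+1); best=3000 via (D,hash)
  {ABC}: card=600; try (A,nl_idx)→1680, (A,merge)→2370, (A,hash)→3060, (B,hash)→5520, (A,nl)→9600, (B,nl_idx)→15400 …(+2); best=1680 via (A,nl_idx)
  {BCE}: card=9000; try (E,merge)→4020, (E,hash)→6060, (E,nl_idx)→10140, (C,hash)→13520, (E,nl)→18600, (C,nl_idx)→82320 …(+2); best=4020 via (E,merge)
  {BDE}: card=270000; try (D,hash)→12720, (B,hash)→12720, (D,merge)→137670, (B,merge)→138420, (B,nl_idx)→327000, (B,nl)→543000 …(+1); best=12720 via (D,hash)
  {ABCE}: card=90000; try (E,hash)→7680, (E,merge)→11280, (A,hash)→15420, (E,nl_idx)→97080, (A,merge)→140370, (A,nl_idx)→166020 …(+2); best=7680 via (E,hash)
  {BCDE}: card=270000; try (D,hash)→15420, (D,merge)→140370, (C,hash)→285920, (D,nl)→1354020, (C,nl_idx)→2442720, (C,merge)→5414520 …(+1); best=15420 via (D,hash)
  {ABCDE}: card=2700000; try (D,hash)→100080, (A,hash)→287820, (D,merge)→1629030, (A,nl_idx)→4875420, (A,merge)→5416770, (D,nl)→13507680 …(+1); best=100080 via (D,hash)

cost=100080; order=B,C,A,E,D; methods=nl_idx,nl_idx,hash,hash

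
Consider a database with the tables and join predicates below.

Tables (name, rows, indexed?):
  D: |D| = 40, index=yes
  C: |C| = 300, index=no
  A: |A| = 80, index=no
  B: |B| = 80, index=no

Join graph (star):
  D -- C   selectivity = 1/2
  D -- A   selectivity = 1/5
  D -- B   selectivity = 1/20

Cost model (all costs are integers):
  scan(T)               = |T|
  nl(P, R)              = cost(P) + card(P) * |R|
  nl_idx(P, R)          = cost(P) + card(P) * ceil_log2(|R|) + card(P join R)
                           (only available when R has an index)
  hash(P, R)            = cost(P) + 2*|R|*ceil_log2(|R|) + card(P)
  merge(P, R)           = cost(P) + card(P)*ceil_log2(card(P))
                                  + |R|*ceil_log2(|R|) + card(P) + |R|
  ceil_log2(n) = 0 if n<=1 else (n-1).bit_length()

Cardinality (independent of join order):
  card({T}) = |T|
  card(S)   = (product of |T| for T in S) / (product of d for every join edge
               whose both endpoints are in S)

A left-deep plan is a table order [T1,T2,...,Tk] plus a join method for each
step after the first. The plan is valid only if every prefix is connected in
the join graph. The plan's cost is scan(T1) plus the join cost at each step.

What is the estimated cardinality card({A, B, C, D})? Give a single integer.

384000

Tables in S: A(80), B(80), C(300), D(40)
Edges inside S: D-C(d=2), D-A(d=5), D-B(d=20)
numerator = 80 * 80 * 300 * 40 = 76800000
denominator = 2 * 5 * 20 = 200
card(S) = 76800000 / 200 = 384000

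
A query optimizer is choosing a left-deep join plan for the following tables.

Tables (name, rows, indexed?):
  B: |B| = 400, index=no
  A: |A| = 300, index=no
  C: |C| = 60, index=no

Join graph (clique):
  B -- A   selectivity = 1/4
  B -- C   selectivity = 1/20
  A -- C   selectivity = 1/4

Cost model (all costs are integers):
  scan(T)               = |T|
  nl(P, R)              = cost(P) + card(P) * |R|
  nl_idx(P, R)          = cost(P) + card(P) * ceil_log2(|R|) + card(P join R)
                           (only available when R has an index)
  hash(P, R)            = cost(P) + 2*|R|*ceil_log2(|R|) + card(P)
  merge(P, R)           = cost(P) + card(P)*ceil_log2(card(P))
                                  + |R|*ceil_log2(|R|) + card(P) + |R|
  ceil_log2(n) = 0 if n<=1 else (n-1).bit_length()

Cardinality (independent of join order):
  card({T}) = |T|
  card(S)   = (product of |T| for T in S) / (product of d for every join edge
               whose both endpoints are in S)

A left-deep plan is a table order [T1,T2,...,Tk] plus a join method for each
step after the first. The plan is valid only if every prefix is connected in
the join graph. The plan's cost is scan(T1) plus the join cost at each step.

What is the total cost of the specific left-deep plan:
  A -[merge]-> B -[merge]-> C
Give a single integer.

487720

step 1: scan A: cost=300, card=300
step 2: join B via merge
    card(P join B) = 300*400/(4) = 30000
    cost = 300 + 300*9 + 400*9 + 300 + 400 = 7300
step 3: join C via merge
    card(P join C) = 30000*60/(20*4) = 22500
    cost = 7300 + 30000*15 + 60*6 + 30000 + 60 = 487720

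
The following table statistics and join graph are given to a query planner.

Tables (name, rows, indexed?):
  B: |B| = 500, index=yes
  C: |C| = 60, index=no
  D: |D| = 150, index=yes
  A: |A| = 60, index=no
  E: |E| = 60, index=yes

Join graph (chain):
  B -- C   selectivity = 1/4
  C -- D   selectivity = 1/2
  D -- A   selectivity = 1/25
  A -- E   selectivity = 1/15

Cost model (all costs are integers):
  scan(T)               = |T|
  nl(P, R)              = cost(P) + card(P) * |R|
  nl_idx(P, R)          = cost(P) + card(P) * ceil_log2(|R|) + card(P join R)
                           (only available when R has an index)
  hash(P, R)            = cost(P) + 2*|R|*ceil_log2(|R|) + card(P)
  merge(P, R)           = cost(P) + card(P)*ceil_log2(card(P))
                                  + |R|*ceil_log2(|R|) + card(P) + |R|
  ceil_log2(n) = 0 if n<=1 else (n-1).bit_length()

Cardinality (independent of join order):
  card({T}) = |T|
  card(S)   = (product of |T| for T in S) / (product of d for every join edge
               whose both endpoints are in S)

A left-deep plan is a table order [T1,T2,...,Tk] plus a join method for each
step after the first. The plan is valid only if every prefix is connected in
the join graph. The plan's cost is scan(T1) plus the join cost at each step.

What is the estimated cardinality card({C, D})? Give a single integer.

4500

Tables in S: C(60), D(150)
Edges inside S: C-D(d=2)
numerator = 60 * 150 = 9000
denominator = 2 = 2
card(S) = 9000 / 2 = 4500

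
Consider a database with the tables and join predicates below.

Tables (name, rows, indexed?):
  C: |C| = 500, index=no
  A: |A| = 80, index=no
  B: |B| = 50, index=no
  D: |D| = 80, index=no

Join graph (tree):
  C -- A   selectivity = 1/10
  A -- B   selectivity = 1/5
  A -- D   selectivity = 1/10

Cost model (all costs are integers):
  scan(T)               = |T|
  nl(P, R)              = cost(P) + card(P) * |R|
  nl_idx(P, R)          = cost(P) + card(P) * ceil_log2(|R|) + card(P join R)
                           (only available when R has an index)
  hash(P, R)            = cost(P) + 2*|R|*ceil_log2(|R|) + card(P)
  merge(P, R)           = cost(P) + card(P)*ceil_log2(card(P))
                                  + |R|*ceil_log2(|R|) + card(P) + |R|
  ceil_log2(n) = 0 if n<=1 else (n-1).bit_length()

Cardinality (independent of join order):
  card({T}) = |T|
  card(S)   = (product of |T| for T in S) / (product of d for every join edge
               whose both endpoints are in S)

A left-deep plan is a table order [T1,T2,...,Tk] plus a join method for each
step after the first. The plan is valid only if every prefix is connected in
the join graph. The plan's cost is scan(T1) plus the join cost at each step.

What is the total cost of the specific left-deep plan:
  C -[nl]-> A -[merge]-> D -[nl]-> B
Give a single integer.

1693140

step 1: scan C: cost=500, card=500
step 2: join A via nl
    card(P join A) = 500*80/(10) = 4000
    cost = 500 + 500*80 = 40500
step 3: join D via merge
    card(P join D) = 4000*80/(10) = 32000
    cost = 40500 + 4000*12 + 80*7 + 4000 + 80 = 93140
step 4: join B via nl
    card(P join B) = 32000*50/(5) = 320000
    cost = 93140 + 32000*50 = 1693140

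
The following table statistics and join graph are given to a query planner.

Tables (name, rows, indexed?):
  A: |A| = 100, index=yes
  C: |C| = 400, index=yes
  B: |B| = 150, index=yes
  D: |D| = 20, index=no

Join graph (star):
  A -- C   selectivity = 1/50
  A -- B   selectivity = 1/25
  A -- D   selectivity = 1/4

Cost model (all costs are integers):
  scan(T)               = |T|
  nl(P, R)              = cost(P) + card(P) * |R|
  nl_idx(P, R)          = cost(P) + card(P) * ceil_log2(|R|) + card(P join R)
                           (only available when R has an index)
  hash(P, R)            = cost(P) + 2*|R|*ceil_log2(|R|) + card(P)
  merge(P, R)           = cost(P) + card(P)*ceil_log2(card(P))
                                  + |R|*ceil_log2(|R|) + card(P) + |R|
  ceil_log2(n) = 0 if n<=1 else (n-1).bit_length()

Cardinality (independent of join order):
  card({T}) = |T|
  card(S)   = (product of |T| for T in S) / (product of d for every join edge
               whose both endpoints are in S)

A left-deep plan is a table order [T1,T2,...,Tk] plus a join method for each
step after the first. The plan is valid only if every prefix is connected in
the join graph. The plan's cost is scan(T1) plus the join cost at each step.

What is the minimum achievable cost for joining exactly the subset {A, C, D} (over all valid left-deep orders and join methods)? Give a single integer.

Selinger DP over subsets of {A,C,D}:
  {A}: scan cost=100, card=100
  {C}: scan cost=400, card=400
  {D}: scan cost=20, card=20
  {AC}: card=800; try (C,nl_idx)→1800, (A,hash)→2200, (A,nl_idx)→4000, (C,merge)→4900, (A,merge)→5200, (C,hash)→7400 …(+2); best=1800 via (C,nl_idx)
  {AD}: card=500; try (D,hash)→400, (A,nl_idx)→660, (A,merge)→940, (D,merge)→1020, (A,hash)→1440, (A,nl)→2020 …(+1); best=400 via (D,hash)
  {ACD}: card=4000; try (D,hash)→2800, (C,hash)→8100, (C,nl_idx)→8900, (C,merge)→9400, (D,merge)→10720, (D,nl)→17800 …(+1); best=2800 via (D,hash)

2800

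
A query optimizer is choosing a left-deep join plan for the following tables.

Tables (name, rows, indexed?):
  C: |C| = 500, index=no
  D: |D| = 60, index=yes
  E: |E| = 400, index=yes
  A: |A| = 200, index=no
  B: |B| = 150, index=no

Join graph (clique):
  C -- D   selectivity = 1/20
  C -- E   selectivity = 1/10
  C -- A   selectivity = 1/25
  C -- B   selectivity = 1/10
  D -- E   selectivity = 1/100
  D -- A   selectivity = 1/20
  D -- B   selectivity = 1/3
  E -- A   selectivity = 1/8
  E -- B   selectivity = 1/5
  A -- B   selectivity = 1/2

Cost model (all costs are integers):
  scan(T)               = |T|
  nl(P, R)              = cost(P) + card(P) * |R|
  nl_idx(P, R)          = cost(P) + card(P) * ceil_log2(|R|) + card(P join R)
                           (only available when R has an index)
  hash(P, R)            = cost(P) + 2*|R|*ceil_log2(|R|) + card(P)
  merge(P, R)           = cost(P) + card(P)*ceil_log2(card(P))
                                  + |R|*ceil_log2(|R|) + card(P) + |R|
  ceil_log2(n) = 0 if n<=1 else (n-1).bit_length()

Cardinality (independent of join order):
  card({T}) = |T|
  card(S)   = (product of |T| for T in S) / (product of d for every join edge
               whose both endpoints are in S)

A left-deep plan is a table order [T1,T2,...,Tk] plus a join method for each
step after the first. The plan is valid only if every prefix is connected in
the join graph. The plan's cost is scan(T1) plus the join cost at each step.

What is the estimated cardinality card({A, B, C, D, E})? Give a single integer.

15

Tables in S: A(200), B(150), C(500), D(60), E(400)
Edges inside S: C-D(d=20), C-E(d=10), C-A(d=25), C-B(d=10), D-E(d=100), D-A(d=20), D-B(d=3), E-A(d=8), E-B(d=5), A-B(d=2)
numerator = 200 * 150 * 500 * 60 * 400 = 360000000000
denominator = 20 * 10 * 25 * 10 * 100 * 20 * 3 * 8 * 5 * 2 = 24000000000
card(S) = 360000000000 / 24000000000 = 15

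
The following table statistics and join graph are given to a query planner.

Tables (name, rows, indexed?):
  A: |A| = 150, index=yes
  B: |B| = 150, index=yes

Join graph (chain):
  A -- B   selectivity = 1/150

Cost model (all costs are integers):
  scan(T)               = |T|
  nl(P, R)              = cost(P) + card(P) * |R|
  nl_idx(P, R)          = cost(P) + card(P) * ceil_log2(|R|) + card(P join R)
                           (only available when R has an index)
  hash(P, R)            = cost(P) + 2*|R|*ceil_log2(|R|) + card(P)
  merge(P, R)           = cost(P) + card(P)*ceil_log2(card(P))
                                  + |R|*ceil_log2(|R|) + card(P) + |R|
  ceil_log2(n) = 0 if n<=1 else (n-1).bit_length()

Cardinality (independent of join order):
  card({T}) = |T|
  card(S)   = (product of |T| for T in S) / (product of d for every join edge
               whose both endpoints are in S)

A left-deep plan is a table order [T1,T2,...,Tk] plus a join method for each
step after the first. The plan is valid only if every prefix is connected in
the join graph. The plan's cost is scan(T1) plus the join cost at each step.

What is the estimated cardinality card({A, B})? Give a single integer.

Tables in S: A(150), B(150)
Edges inside S: A-B(d=150)
numerator = 150 * 150 = 22500
denominator = 150 = 150
card(S) = 22500 / 150 = 150

150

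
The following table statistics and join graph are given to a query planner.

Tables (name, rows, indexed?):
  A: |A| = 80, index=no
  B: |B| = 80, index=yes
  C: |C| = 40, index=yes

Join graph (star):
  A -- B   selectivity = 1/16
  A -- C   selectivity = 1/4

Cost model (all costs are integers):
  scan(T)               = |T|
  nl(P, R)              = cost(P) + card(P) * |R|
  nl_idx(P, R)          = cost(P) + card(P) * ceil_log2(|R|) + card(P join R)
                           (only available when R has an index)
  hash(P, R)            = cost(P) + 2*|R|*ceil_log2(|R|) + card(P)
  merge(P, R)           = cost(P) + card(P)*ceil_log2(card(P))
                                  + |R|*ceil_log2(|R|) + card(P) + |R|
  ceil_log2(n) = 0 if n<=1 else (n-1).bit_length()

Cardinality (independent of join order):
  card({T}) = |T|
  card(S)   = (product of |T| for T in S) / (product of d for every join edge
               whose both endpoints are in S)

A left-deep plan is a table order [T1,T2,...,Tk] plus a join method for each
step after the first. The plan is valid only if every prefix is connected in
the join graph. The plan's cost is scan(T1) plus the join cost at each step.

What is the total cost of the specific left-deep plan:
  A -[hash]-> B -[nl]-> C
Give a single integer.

17280

step 1: scan A: cost=80, card=80
step 2: join B via hash
    card(P join B) = 80*80/(16) = 400
    cost = 80 + 2*80*7 + 80 = 1280
step 3: join C via nl
    card(P join C) = 400*40/(4) = 4000
    cost = 1280 + 400*40 = 17280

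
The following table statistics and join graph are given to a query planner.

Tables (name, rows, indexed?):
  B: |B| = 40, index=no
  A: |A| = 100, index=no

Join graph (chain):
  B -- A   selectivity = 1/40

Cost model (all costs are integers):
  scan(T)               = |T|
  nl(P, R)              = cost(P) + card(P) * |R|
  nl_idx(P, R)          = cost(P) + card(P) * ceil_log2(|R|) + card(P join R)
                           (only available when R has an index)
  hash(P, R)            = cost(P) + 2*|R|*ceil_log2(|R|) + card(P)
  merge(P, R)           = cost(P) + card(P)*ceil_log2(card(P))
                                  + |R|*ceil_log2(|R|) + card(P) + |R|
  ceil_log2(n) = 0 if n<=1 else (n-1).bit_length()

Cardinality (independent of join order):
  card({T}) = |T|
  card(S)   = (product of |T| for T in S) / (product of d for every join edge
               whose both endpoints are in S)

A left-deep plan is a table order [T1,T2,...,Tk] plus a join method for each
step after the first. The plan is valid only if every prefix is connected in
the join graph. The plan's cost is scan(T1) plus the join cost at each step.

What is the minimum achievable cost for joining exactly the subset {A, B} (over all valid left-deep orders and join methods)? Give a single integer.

Selinger DP over subsets of {A,B}:
  {B}: scan cost=40, card=40
  {A}: scan cost=100, card=100
  {AB}: card=100; try (B,hash)→680, (A,merge)→1120, (B,merge)→1180, (A,hash)→1480, (A,nl)→4040, (B,nl)→4100; best=680 via (B,hash)

680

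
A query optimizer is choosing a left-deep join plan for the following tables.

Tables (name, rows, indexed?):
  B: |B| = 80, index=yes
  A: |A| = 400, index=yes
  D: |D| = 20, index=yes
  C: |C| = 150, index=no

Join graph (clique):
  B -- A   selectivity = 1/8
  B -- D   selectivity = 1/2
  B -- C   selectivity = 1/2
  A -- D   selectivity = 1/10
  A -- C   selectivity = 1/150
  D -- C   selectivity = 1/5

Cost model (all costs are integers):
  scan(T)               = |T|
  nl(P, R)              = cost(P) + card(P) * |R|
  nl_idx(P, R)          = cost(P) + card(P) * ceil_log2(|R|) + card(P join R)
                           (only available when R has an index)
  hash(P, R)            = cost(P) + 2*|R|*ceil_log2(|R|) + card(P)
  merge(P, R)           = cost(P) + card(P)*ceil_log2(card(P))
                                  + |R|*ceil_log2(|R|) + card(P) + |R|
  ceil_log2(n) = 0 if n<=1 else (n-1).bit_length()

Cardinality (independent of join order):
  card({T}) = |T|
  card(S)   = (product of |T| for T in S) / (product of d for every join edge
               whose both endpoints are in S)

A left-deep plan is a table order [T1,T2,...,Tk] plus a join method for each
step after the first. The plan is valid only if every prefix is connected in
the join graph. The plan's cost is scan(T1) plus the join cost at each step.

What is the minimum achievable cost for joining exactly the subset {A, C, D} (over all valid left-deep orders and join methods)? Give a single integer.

Selinger DP over subsets of {A,C,D}:
  {A}: scan cost=400, card=400
  {D}: scan cost=20, card=20
  {C}: scan cost=150, card=150
  {AD}: card=800; try (D,hash)→1000, (A,nl_idx)→1000, (D,nl_idx)→3200, (A,merge)→4140, (D,merge)→4520, (A,hash)→7240 …(+2); best=1000 via (D,hash)
  {AC}: card=400; try (A,nl_idx)→1900, (C,hash)→3200, (A,merge)→5500, (C,merge)→5750, (A,hash)→7500, (A,nl)→60150 …(+1); best=1900 via (A,nl_idx)
  {CD}: card=600; try (D,hash)→500, (C,merge)→1490, (D,nl_idx)→1500, (D,merge)→1620, (C,hash)→2440, (C,nl)→3020 …(+1); best=500 via (D,hash)
  {ACD}: card=160; try (D,hash)→2500, (D,nl_idx)→4060, (C,hash)→4200, (D,merge)→6020, (A,nl_idx)→6060, (A,hash)→8300 …(+5); best=2500 via (D,hash)

2500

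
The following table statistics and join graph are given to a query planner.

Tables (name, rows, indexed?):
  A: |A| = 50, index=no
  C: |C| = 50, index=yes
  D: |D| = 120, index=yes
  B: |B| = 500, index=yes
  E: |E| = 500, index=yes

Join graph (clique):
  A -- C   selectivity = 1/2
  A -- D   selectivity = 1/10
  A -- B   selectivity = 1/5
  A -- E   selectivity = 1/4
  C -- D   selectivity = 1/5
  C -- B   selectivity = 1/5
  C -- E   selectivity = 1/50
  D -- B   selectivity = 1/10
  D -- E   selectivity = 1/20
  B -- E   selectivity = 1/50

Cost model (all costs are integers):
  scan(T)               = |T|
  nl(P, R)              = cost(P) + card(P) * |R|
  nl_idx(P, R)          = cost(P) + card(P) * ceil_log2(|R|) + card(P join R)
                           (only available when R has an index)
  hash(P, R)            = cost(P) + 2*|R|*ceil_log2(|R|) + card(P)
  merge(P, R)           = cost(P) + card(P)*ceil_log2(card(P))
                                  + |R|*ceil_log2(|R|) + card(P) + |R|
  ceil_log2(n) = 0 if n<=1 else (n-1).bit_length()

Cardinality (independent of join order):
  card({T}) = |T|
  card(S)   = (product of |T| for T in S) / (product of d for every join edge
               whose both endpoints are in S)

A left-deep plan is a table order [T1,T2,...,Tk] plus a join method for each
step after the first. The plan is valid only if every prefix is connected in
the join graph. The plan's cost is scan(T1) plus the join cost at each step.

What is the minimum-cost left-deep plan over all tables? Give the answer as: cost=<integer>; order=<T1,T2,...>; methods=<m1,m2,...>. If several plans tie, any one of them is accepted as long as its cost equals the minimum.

cost=7770; order=C,E,D,A,B; methods=nl_idx,hash,hash,nl_idx

Selinger DP (subsets sized 1..n):
  {A}: scan cost=50, card=50
  {C}: scan cost=50, card=50
  {D}: scan cost=120, card=120
  {B}: scan cost=500, card=500
  {E}: scan cost=500, card=500
  {AC}: card=1250; try (C,hash)→700, (A,hash)→700, (C,merge)→750, (A,merge)→750, (C,nl_idx)→1600, (C,nl)→2550 …(+1); best=700 via (C,hash)
  {AD}: card=600; try (A,hash)→840, (D,nl_idx)→1000, (D,merge)→1360, (A,merge)→1430, (D,hash)→1780, (D,nl)→6050 …(+1); best=840 via (A,hash)
  {AB}: card=5000; try (A,hash)→1600, (B,merge)→5400, (B,nl_idx)→5500, (A,merge)→5850, (B,hash)→9100, (B,nl)→25050 …(+1); best=1600 via (A,hash)
  {AE}: card=6250; try (A,hash)→1600, (E,merge)→5400, (A,merge)→5850, (E,nl_idx)→6750, (E,hash)→9100, (E,nl)→25050 …(+1); best=1600 via (A,hash)
  {CD}: card=1200; try (C,hash)→840, (D,merge)→1360, (C,merge)→1430, (D,nl_idx)→1600, (D,hash)→1780, (C,nl_idx)→2040 …(+2); best=840 via (C,hash)
  {BC}: card=5000; try (C,hash)→1600, (B,merge)→5400, (B,nl_idx)→5500, (C,merge)→5850, (C,nl_idx)→8500, (B,hash)→9100 …(+2); best=1600 via (C,hash)
  {CE}: card=500; try (E,nl_idx)→1000, (C,hash)→1600, (C,nl_idx)→4000, (E,merge)→5400, (C,merge)→5850, (E,hash)→9100 …(+2); best=1000 via (E,nl_idx)
  {BD}: card=6000; try (D,hash)→2680, (B,merge)→6080, (D,merge)→6460, (B,nl_idx)→7200, (B,hash)→9240, (D,nl_idx)→10000 …(+2); best=2680 via (D,hash)
  {DE}: card=3000; try (D,hash)→2680, (E,nl_idx)→4200, (E,merge)→6080, (D,merge)→6460, (D,nl_idx)→7000, (E,hash)→9240 …(+2); best=2680 via (D,hash)
  {BE}: card=5000; try (E,hash)→10000, (E,nl_idx)→10000, (B,hash)→10000, (B,nl_idx)→10000, (E,merge)→10500, (B,merge)→10500 …(+2); best=10000 via (E,hash)
  {ACD}: card=3000; try (C,hash)→2040, (A,hash)→2640, (D,hash)→3630, (C,nl_idx)→7440, (C,merge)→7790, (D,nl_idx)→12450 …(+5); best=2040 via (C,hash)
  {ABC}: card=25000; try (C,hash)→7200, (A,hash)→7200, (B,hash)→10950, (B,merge)→20700, (B,nl_idx)→36950, (C,nl_idx)→56600 …(+5); best=7200 via (C,hash)
  {ACE}: card=3125; try (A,hash)→2100, (A,merge)→6350, (C,hash)→8450, (E,hash)→10950, (E,nl_idx)→15075, (E,merge)→20700 …(+5); best=2100 via (A,hash)
  {ABD}: card=6000; try (D,hash)→8280, (A,hash)→9280, (B,hash)→10440, (B,nl_idx)→12240, (B,merge)→12440, (D,nl_idx)→42600 …(+5); best=8280 via (D,hash)
  {ADE}: card=3750; try (A,hash)→6280, (D,hash)→9530, (E,nl_idx)→9990, (E,hash)→10440, (E,merge)→12440, (A,merge)→42030 …(+5); best=6280 via (A,hash)
  {ABE}: card=12500; try (E,hash)→15600, (A,hash)→15600, (B,hash)→16850, (E,nl_idx)→59100, (B,nl_idx)→70350, (E,merge)→76600 …(+5); best=15600 via (E,hash)
  {BCD}: card=12000; try (D,hash)→8280, (C,hash)→9280, (B,hash)→11040, (B,merge)→20240, (B,nl_idx)→23640, (D,nl_idx)→48600 …(+6); best=8280 via (D,hash)
  {CDE}: card=600; try (D,hash)→3180, (D,nl_idx)→5100, (C,hash)→6280, (D,merge)→6960, (E,hash)→11040, (E,nl_idx)→12240 …(+6); best=3180 via (D,hash)
  {BCE}: card=1000; try (B,nl_idx)→6500, (B,hash)→10500, (B,merge)→11000, (E,hash)→15600, (C,hash)→15600, (C,nl_idx)→41000 …(+6); best=6500 via (B,nl_idx)
  {BDE}: card=3000; try (B,hash)→14680, (D,hash)→16680, (E,hash)→17680, (B,nl_idx)→32680, (B,merge)→46680, (D,nl_idx)→48000 …(+6); best=14680 via (B,hash)
  {ABCD}: card=6000; try (B,hash)→14040, (C,hash)→14880, (A,hash)→20880, (D,hash)→33880, (B,nl_idx)→35040, (B,merge)→46040 …(+9); best=14040 via (B,hash)
  {ACDE}: card=375; try (A,hash)→4380, (D,hash)→6905, (A,merge)→10130, (C,hash)→10630, (E,hash)→14040, (D,nl_idx)→24350 …(+9); best=4380 via (A,hash)
  {ABCE}: card=1250; try (A,hash)→8100, (B,hash)→14225, (A,merge)→17850, (C,hash)→28700, (B,nl_idx)→31475, (E,hash)→41200 …(+9); best=8100 via (A,hash)
  {ABDE}: card=750; try (A,hash)→18280, (B,hash)→19030, (E,hash)→23280, (D,hash)→29780, (B,nl_idx)→40780, (A,merge)→54030 …(+9); best=18280 via (A,hash)
  {BCDE}: card=120; try (B,nl_idx)→8700, (D,hash)→9180, (B,hash)→12780, (D,nl_idx)→13620, (B,merge)→14780, (C,hash)→18280 …(+10); best=8700 via (B,nl_idx)
  {ABCDE}: card=15; try (B,nl_idx)→7770, (A,hash)→9420, (A,merge)→10010, (D,hash)→11030, (B,merge)→13130, (B,hash)→13755 …(+13); best=7770 via (B,nl_idx)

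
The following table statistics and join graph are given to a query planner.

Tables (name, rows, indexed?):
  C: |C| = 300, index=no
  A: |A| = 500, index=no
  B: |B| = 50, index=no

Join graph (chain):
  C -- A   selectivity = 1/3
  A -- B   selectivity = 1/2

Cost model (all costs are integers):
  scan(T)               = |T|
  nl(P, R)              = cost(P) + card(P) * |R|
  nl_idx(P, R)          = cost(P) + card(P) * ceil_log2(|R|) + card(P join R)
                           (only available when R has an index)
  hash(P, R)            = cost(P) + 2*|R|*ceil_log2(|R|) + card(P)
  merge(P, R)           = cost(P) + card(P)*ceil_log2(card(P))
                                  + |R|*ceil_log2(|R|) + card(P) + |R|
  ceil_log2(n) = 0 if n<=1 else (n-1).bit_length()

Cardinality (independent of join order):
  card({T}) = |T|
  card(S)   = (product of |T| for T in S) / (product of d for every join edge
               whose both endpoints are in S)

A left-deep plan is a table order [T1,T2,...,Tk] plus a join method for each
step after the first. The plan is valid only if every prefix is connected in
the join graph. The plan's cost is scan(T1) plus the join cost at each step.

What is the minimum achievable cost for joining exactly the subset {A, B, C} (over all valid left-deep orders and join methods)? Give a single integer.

Selinger DP over subsets of {A,B,C}:
  {C}: scan cost=300, card=300
  {A}: scan cost=500, card=500
  {B}: scan cost=50, card=50
  {AC}: card=50000; try (C,hash)→6400, (A,merge)→8300, (C,merge)→8500, (A,hash)→9600, (A,nl)→150300, (C,nl)→150500; best=6400 via (C,hash)
  {AB}: card=12500; try (B,hash)→1600, (A,merge)→5400, (B,merge)→5850, (A,hash)→9100, (A,nl)→25050, (B,nl)→25500; best=1600 via (B,hash)
  {ABC}: card=1250000; try (C,hash)→19500, (B,hash)→57000, (C,merge)→192100, (B,merge)→856750, (B,nl)→2506400, (C,nl)→3751600; best=19500 via (C,hash)

19500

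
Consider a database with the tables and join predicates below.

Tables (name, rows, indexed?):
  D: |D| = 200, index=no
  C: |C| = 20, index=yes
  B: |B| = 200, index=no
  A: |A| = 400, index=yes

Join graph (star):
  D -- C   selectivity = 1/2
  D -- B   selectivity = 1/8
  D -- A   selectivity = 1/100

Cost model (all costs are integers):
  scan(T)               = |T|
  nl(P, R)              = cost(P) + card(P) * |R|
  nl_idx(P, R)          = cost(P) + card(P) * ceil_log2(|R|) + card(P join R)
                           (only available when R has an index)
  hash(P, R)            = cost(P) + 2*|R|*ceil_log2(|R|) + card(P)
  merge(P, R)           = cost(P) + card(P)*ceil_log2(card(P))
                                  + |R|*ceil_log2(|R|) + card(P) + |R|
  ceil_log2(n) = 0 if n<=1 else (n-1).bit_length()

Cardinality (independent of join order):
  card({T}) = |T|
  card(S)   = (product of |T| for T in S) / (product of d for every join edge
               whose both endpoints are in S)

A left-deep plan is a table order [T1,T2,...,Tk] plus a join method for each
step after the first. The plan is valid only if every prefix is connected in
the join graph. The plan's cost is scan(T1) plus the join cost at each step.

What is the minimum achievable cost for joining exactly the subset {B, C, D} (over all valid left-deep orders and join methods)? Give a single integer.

5800

Selinger DP over subsets of {B,C,D}:
  {D}: scan cost=200, card=200
  {C}: scan cost=20, card=20
  {B}: scan cost=200, card=200
  {CD}: card=2000; try (C,hash)→600, (D,merge)→1940, (C,merge)→2120, (C,nl_idx)→3200, (D,hash)→3240, (D,nl)→4020 …(+1); best=600 via (C,hash)
  {BD}: card=5000; try (D,hash)→3600, (B,hash)→3600, (D,merge)→3800, (B,merge)→3800, (D,nl)→40200, (B,nl)→40200; best=3600 via (D,hash)
  {BCD}: card=50000; try (B,hash)→5800, (C,hash)→8800, (B,merge)→26400, (C,merge)→73720, (C,nl_idx)→78600, (C,nl)→103600 …(+1); best=5800 via (B,hash)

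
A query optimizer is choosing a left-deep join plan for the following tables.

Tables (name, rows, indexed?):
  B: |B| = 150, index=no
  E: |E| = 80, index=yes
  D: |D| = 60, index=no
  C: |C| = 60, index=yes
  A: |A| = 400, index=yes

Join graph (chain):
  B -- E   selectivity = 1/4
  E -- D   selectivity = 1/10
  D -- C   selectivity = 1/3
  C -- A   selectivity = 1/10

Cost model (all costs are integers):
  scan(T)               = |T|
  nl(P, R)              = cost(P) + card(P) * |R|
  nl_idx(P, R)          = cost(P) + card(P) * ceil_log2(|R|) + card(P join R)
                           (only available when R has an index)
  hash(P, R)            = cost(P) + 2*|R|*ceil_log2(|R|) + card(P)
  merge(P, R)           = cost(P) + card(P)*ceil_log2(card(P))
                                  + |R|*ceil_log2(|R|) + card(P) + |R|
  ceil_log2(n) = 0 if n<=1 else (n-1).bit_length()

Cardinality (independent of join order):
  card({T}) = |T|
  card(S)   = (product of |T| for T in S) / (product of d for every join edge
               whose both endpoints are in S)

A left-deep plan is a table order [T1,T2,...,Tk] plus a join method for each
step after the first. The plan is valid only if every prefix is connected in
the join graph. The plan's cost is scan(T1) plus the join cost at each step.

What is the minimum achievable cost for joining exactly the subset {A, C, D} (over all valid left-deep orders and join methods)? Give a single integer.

4640

Selinger DP over subsets of {A,C,D}:
  {D}: scan cost=60, card=60
  {C}: scan cost=60, card=60
  {A}: scan cost=400, card=400
  {CD}: card=1200; try (D,hash)→840, (C,hash)→840, (D,merge)→900, (C,merge)→900, (C,nl_idx)→1620, (D,nl)→3660 …(+1); best=840 via (D,hash)
  {AC}: card=2400; try (C,hash)→1520, (A,nl_idx)→3000, (A,merge)→4480, (C,merge)→4820, (C,nl_idx)→5200, (A,hash)→7320 …(+2); best=1520 via (C,hash)
  {ACD}: card=48000; try (D,hash)→4640, (A,hash)→9240, (A,merge)→19240, (D,merge)→33140, (A,nl_idx)→59640, (D,nl)→145520 …(+1); best=4640 via (D,hash)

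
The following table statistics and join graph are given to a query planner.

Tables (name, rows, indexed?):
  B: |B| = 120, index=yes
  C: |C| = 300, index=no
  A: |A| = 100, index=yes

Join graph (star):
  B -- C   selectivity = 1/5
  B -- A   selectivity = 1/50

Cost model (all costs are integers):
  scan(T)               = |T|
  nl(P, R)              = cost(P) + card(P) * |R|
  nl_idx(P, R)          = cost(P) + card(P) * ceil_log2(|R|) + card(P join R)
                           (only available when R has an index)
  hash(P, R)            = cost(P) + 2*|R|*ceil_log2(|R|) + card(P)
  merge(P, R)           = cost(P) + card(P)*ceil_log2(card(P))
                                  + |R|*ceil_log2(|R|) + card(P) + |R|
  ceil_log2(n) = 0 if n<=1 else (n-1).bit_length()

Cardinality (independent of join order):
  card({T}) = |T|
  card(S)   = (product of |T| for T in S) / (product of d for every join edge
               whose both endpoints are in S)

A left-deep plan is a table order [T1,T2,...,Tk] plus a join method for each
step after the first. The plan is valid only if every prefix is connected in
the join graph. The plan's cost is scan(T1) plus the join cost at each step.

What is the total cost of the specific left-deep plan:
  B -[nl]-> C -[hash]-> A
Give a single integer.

44720

step 1: scan B: cost=120, card=120
step 2: join C via nl
    card(P join C) = 120*300/(5) = 7200
    cost = 120 + 120*300 = 36120
step 3: join A via hash
    card(P join A) = 7200*100/(50) = 14400
    cost = 36120 + 2*100*7 + 7200 = 44720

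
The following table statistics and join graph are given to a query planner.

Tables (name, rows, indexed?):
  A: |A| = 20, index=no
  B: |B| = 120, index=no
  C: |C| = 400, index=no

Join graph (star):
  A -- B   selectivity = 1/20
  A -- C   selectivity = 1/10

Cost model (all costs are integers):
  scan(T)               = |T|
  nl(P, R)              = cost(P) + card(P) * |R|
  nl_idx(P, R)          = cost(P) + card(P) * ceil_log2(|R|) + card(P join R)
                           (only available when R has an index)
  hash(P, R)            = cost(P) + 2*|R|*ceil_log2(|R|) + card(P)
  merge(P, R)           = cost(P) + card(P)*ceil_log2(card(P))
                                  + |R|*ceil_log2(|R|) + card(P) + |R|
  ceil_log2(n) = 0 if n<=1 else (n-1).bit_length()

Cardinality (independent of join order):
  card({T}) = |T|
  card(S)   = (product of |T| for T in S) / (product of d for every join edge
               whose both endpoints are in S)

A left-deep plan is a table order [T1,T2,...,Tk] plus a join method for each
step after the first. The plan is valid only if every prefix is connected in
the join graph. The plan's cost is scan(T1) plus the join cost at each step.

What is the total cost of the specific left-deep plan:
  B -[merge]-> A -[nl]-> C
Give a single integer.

step 1: scan B: cost=120, card=120
step 2: join A via merge
    card(P join A) = 120*20/(20) = 120
    cost = 120 + 120*7 + 20*5 + 120 + 20 = 1200
step 3: join C via nl
    card(P join C) = 120*400/(10) = 4800
    cost = 1200 + 120*400 = 49200

49200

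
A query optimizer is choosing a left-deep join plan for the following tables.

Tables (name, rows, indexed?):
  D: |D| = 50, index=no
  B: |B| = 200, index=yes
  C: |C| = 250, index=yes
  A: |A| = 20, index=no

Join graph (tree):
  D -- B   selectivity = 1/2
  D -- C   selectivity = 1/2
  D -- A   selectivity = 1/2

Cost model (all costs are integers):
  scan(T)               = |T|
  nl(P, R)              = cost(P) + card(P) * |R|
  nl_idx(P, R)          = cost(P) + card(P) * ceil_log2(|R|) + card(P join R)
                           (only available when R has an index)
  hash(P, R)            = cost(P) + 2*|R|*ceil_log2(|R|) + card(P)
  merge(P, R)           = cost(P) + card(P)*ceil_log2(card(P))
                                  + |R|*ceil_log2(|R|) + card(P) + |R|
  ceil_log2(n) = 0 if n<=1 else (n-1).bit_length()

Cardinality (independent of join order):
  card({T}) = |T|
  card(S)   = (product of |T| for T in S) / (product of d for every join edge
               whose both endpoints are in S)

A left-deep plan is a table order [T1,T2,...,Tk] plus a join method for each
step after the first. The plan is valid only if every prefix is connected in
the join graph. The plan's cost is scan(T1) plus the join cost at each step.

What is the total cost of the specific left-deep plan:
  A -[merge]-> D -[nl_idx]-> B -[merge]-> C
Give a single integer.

step 1: scan A: cost=20, card=20
step 2: join D via merge
    card(P join D) = 20*50/(2) = 500
    cost = 20 + 20*5 + 50*6 + 20 + 50 = 490
step 3: join B via nl_idx
    card(P join B) = 500*200/(2) = 50000
    cost = 490 + 500*8 + 50000 = 54490
step 4: join C via merge
    card(P join C) = 50000*250/(2) = 6250000
    cost = 54490 + 50000*16 + 250*8 + 50000 + 250 = 906740

906740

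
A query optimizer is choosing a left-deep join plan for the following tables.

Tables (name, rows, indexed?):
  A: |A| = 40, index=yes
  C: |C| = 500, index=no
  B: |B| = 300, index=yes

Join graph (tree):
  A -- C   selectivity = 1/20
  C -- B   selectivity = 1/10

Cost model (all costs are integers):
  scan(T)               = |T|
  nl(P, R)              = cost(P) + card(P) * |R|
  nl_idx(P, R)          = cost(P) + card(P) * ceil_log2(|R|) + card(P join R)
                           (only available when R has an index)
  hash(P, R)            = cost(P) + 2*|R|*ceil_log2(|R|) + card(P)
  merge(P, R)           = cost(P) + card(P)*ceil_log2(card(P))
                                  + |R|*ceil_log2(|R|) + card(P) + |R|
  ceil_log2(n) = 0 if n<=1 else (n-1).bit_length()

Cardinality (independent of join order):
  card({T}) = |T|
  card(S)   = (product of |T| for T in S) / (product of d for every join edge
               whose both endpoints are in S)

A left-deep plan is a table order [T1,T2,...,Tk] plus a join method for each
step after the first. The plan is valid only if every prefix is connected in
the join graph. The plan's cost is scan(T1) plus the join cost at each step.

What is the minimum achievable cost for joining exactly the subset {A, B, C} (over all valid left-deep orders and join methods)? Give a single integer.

7880

Selinger DP over subsets of {A,B,C}:
  {A}: scan cost=40, card=40
  {C}: scan cost=500, card=500
  {B}: scan cost=300, card=300
  {AC}: card=1000; try (A,hash)→1480, (A,nl_idx)→4500, (C,merge)→5320, (A,merge)→5780, (C,hash)→9080, (C,nl)→20040 …(+1); best=1480 via (A,hash)
  {BC}: card=15000; try (B,hash)→6400, (C,merge)→8300, (B,merge)→8500, (C,hash)→9600, (B,nl_idx)→20000, (C,nl)→150300 …(+1); best=6400 via (B,hash)
  {ABC}: card=30000; try (B,hash)→7880, (B,merge)→15480, (A,hash)→21880, (B,nl_idx)→40480, (A,nl_idx)→126400, (A,merge)→231680 …(+2); best=7880 via (B,hash)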